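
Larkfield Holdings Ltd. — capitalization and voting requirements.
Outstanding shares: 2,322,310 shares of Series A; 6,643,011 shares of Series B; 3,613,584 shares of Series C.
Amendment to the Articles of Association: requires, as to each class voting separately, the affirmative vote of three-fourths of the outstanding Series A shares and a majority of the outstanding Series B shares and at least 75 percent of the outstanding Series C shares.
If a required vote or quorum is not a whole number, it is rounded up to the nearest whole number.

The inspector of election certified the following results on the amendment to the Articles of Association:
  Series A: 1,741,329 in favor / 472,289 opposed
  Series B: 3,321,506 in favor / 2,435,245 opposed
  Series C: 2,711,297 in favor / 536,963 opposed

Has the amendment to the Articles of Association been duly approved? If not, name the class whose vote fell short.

Series A: 3/4 of 2322310 = 1741732.50, rounded up to 1741733; 1,741,733 required, 1,741,329 in favor — not approved.
Series B: a majority of 6643011 is 3321506; 3,321,506 required, 3,321,506 in favor — approved.
Series C: 3/4 of 3613584 = 2710188; 2,710,188 required, 2,711,297 in favor — approved.

Not approved — the Series A shares did not give the required vote.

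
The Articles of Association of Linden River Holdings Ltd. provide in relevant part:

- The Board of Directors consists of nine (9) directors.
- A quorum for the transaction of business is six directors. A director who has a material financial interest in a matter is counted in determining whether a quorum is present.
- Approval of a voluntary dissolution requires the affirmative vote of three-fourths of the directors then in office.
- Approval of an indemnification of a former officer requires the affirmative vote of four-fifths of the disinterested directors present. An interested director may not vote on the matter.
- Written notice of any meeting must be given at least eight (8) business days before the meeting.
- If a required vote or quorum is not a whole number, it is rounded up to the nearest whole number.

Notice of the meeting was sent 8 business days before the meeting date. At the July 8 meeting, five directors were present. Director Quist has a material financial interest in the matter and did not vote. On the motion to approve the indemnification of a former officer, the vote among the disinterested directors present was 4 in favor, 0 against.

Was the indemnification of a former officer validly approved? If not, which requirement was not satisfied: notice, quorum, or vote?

Invalid — quorum requirement not satisfied.

Notice: 8 business days given; 8 required (8 ≥ 8). Satisfied.
Quorum: 5 present (interested directors count toward quorum); quorum is 6. Not satisfied.
Vote: the indemnification of a former officer requires four-fifths of the disinterested directors present (5 − 1 = 4). 4/5 of 4 = 3.20, rounded up to 4, so 4 affirmative votes are needed; 4 voted in favor. Satisfied. (Moot — without a quorum no business can be validly transacted.)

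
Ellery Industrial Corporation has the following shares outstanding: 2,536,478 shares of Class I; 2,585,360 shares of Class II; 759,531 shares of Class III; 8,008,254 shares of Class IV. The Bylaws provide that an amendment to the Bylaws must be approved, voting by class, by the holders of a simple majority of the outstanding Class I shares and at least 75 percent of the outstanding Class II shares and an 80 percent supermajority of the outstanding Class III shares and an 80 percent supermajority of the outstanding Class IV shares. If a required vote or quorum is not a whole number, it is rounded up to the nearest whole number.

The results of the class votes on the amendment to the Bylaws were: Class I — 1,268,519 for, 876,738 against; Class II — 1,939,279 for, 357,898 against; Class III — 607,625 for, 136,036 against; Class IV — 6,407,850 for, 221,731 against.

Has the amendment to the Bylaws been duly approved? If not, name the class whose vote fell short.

Approved — every class gave the required vote.

Class I: a majority of 2536478 is 1268240; 1,268,240 required, 1,268,519 in favor — approved.
Class II: 3/4 of 2585360 = 1939020; 1,939,020 required, 1,939,279 in favor — approved.
Class III: 4/5 of 759531 = 607624.80, rounded up to 607625; 607,625 required, 607,625 in favor — approved.
Class IV: 4/5 of 8008254 = 6406603.20, rounded up to 6406604; 6,406,604 required, 6,407,850 in favor — approved.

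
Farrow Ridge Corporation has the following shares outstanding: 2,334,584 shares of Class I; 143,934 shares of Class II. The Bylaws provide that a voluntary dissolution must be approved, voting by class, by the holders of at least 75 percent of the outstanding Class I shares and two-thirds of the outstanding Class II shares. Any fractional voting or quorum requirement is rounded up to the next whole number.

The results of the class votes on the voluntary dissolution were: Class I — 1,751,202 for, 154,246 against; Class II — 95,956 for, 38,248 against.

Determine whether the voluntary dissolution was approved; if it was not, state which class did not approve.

Approved — every class gave the required vote.

Class I: 3/4 of 2334584 = 1750938; 1,750,938 required, 1,751,202 in favor — approved.
Class II: 2/3 of 143934 = 95956; 95,956 required, 95,956 in favor — approved.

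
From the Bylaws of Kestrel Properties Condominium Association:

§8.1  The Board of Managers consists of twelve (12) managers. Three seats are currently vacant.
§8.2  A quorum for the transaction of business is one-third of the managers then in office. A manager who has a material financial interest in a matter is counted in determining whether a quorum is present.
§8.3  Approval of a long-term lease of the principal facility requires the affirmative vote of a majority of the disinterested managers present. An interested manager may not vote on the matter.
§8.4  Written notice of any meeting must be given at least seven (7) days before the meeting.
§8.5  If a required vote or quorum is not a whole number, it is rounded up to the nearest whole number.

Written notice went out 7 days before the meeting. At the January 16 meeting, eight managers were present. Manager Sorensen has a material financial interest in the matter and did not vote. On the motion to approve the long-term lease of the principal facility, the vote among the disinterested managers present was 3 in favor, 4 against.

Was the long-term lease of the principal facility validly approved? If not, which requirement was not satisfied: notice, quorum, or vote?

Notice: 7 days given; 7 required (7 ≥ 7). Satisfied.
Quorum: 8 present (interested managers count toward quorum); quorum is 3. Satisfied.
Vote: the long-term lease of the principal facility requires a majority of the disinterested managers present (8 − 1 = 7). A majority of 7 is 4, so 4 affirmative votes are needed; 3 voted in favor. Not satisfied.

Invalid — vote requirement not satisfied.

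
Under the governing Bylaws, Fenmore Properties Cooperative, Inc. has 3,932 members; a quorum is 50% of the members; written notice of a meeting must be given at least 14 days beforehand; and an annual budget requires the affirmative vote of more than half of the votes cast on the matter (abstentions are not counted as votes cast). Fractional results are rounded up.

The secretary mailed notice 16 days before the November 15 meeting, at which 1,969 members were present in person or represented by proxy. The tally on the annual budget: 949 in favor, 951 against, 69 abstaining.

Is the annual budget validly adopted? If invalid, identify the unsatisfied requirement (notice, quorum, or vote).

Notice: 16 days given; 14 required. Satisfied.
Quorum: 50% of 3,932 = 1,966; 1,969 present. Satisfied.
Vote: requires a majority of the votes cast (1,969 − 69 abstaining = 1,900); a majority of 1900 is 951, so 951 needed; 949 in favor. Not satisfied.

Invalid — vote requirement not satisfied.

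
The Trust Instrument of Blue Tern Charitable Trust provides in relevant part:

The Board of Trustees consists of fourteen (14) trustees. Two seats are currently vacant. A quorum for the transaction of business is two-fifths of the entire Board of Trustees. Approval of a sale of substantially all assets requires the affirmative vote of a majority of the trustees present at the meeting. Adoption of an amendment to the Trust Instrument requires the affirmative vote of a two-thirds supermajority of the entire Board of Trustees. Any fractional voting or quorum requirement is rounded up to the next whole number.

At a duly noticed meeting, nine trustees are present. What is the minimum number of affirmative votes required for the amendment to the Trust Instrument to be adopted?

The amendment to the Trust Instrument requires two-thirds of the entire Board of Trustees (14).
2/3 of 14 = 9.33, rounded up to 10.
(Only 9 can vote, so the amendment to the Trust Instrument cannot pass at this meeting, but the required vote is still 10.)

10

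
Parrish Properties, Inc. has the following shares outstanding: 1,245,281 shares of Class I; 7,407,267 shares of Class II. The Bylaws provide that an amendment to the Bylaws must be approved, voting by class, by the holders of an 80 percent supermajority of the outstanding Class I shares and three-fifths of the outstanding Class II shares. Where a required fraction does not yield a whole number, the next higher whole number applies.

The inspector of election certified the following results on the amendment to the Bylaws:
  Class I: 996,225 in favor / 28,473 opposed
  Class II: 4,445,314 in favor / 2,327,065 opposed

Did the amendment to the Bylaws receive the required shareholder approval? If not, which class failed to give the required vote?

Class I: 4/5 of 1245281 = 996224.80, rounded up to 996225; 996,225 required, 996,225 in favor — approved.
Class II: 3/5 of 7407267 = 4444360.20, rounded up to 4444361; 4,444,361 required, 4,445,314 in favor — approved.

Approved — every class gave the required vote.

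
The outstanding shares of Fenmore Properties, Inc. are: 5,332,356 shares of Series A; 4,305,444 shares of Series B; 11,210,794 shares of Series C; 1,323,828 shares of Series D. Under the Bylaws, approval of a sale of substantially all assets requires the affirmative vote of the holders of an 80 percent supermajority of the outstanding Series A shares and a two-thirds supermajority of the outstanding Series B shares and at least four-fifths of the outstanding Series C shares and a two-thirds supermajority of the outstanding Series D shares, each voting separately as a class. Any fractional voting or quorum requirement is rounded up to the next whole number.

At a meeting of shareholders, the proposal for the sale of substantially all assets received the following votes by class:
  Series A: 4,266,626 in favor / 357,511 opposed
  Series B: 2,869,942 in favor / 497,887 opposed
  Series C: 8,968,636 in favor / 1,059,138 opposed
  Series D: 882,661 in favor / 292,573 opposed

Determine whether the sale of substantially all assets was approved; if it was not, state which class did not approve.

Series A: 4/5 of 5332356 = 4265884.80, rounded up to 4265885; 4,265,885 required, 4,266,626 in favor — approved.
Series B: 2/3 of 4305444 = 2870296; 2,870,296 required, 2,869,942 in favor — not approved.
Series C: 4/5 of 11210794 = 8968635.20, rounded up to 8968636; 8,968,636 required, 8,968,636 in favor — approved.
Series D: 2/3 of 1323828 = 882552; 882,552 required, 882,661 in favor — approved.

Not approved — the Series B shares did not give the required vote.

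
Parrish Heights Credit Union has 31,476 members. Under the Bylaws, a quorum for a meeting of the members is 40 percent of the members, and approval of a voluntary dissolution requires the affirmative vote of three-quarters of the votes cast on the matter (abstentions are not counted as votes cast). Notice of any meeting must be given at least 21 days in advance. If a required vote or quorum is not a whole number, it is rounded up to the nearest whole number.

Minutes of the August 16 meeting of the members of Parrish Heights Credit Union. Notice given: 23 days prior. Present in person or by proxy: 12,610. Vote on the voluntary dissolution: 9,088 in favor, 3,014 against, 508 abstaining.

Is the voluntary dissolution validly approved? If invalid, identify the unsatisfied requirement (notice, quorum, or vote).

Notice: 23 days given; 21 required. Satisfied.
Quorum: 40% of 31,476 = 12,590.40, rounded up to 12,591; 12,610 present. Satisfied.
Vote: requires three-fourths of the votes cast (12,610 − 508 abstaining = 12,102); 3/4 of 12102 = 9076.50, rounded up to 9077, so 9,077 needed; 9,088 in favor. Satisfied.

Valid — all requirements satisfied.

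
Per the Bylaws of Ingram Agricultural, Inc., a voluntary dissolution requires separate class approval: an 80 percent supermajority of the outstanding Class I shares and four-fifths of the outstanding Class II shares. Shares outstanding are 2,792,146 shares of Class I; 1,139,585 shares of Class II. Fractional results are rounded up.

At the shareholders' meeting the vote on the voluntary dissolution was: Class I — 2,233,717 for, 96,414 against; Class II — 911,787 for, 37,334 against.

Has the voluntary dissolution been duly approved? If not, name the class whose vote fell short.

Approved — every class gave the required vote.

Class I: 4/5 of 2792146 = 2233716.80, rounded up to 2233717; 2,233,717 required, 2,233,717 in favor — approved.
Class II: 4/5 of 1139585 = 911668; 911,668 required, 911,787 in favor — approved.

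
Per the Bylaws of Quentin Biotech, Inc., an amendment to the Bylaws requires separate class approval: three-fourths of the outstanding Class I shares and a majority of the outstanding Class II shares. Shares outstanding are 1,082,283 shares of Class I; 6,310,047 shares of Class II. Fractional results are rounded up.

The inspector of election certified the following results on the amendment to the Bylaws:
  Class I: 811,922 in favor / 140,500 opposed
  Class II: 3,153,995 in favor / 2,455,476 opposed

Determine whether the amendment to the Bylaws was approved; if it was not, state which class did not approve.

Not approved — the Class II shares did not give the required vote.

Class I: 3/4 of 1082283 = 811712.25, rounded up to 811713; 811,713 required, 811,922 in favor — approved.
Class II: a majority of 6310047 is 3155024; 3,155,024 required, 3,153,995 in favor — not approved.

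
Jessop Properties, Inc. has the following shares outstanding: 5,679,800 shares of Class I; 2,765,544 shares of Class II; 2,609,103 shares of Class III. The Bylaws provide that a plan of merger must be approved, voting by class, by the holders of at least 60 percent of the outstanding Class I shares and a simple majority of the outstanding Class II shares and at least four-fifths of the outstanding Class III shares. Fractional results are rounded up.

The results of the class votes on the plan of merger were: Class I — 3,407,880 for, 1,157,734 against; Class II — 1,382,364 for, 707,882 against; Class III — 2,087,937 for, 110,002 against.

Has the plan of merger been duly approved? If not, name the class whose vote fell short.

Class I: 3/5 of 5679800 = 3407880; 3,407,880 required, 3,407,880 in favor — approved.
Class II: a majority of 2765544 is 1382773; 1,382,773 required, 1,382,364 in favor — not approved.
Class III: 4/5 of 2609103 = 2087282.40, rounded up to 2087283; 2,087,283 required, 2,087,937 in favor — approved.

Not approved — the Class II shares did not give the required vote.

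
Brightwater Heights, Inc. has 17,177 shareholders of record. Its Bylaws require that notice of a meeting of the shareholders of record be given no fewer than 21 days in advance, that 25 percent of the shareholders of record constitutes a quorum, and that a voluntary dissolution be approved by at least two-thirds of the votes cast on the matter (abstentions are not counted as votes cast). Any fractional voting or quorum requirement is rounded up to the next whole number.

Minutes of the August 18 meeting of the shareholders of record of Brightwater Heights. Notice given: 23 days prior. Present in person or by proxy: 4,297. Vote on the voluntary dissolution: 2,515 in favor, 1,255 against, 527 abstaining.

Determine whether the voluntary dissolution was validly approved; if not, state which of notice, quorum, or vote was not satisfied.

Valid — all requirements satisfied.

Notice: 23 days given; 21 required. Satisfied.
Quorum: 25% of 17,177 = 4,294.25, rounded up to 4,295; 4,297 present. Satisfied.
Vote: requires two-thirds of the votes cast (4,297 − 527 abstaining = 3,770); 2/3 of 3770 = 2513.33, rounded up to 2514, so 2,514 needed; 2,515 in favor. Satisfied.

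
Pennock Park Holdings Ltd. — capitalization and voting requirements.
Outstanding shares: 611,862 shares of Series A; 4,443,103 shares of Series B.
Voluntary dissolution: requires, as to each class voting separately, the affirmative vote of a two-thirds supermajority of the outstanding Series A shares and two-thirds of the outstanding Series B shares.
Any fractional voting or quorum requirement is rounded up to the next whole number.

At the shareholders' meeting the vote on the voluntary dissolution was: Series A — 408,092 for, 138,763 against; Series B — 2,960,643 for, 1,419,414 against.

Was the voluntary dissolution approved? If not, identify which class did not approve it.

Series A: 2/3 of 611862 = 407908; 407,908 required, 408,092 in favor — approved.
Series B: 2/3 of 4443103 = 2962068.67, rounded up to 2962069; 2,962,069 required, 2,960,643 in favor — not approved.

Not approved — the Series B shares did not give the required vote.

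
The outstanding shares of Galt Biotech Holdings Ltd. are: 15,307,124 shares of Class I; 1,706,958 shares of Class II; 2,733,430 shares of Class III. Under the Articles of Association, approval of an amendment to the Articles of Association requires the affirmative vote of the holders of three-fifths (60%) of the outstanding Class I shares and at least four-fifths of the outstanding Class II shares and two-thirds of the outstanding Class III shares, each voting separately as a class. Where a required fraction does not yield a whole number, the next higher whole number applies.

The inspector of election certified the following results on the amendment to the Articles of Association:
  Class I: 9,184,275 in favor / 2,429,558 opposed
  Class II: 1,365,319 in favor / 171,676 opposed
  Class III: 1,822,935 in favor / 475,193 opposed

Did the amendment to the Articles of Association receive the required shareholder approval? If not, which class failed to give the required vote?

Class I: 3/5 of 15307124 = 9184274.40, rounded up to 9184275; 9,184,275 required, 9,184,275 in favor — approved.
Class II: 4/5 of 1706958 = 1365566.40, rounded up to 1365567; 1,365,567 required, 1,365,319 in favor — not approved.
Class III: 2/3 of 2733430 = 1822286.67, rounded up to 1822287; 1,822,287 required, 1,822,935 in favor — approved.

Not approved — the Class II shares did not give the required vote.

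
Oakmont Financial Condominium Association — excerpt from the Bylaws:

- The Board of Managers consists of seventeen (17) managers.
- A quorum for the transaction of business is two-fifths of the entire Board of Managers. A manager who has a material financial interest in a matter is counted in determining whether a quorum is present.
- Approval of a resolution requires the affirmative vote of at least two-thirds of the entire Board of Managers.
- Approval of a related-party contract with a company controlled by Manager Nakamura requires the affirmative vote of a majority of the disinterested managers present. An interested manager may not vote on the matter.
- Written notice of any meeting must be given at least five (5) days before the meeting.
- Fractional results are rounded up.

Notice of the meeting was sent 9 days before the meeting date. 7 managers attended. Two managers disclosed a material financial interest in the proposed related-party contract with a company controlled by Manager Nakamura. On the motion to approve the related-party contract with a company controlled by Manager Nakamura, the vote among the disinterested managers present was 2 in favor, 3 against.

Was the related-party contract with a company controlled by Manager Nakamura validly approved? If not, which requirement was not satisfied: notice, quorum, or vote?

Notice: 9 days given; 5 required (9 ≥ 5). Satisfied.
Quorum: 7 present (interested managers count toward quorum); quorum is 7. Satisfied.
Vote: the related-party contract with a company controlled by Manager Nakamura requires a majority of the disinterested managers present (7 − 2 = 5). A majority of 5 is 3, so 3 affirmative votes are needed; 2 voted in favor. Not satisfied.

Invalid — vote requirement not satisfied.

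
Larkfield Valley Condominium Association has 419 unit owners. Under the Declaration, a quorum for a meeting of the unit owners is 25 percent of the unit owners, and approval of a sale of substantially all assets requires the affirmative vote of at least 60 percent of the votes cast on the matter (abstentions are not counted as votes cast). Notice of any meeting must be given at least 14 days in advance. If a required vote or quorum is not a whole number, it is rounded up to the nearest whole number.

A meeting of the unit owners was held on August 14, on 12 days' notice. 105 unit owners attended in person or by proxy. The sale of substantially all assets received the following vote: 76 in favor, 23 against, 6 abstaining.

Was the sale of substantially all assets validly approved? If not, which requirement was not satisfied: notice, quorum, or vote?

Invalid — notice requirement not satisfied.

Notice: 12 days given; 14 required. Not satisfied.
Quorum: 25% of 419 = 104.75, rounded up to 105; 105 present. Satisfied.
Vote: requires three-fifths of the votes cast (105 − 6 abstaining = 99); 3/5 of 99 = 59.40, rounded up to 60, so 60 needed; 76 in favor. Satisfied.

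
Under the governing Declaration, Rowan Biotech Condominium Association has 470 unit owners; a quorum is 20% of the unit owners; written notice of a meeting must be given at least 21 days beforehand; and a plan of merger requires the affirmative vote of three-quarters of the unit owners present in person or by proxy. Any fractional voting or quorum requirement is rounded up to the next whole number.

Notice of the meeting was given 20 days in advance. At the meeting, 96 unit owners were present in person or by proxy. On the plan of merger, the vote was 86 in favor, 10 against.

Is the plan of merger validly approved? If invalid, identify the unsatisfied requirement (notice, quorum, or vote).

Notice: 20 days given; 21 required. Not satisfied.
Quorum: 20% of 470 = 94; 96 present. Satisfied.
Vote: requires three-fourths of those present (96); 3/4 of 96 = 72, so 72 needed; 86 in favor. Satisfied.

Invalid — notice requirement not satisfied.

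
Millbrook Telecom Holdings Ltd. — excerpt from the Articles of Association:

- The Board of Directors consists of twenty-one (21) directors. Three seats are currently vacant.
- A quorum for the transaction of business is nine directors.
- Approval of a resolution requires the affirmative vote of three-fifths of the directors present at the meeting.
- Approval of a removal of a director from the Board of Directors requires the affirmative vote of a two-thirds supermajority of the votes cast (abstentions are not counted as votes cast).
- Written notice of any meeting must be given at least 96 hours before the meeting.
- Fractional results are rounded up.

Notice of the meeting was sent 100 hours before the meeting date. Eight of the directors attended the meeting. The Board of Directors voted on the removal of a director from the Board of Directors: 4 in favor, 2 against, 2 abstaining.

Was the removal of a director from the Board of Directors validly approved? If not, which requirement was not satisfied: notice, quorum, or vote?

Notice: 100 hours given; 96 required (100 ≥ 96). Satisfied.
Quorum: 8 present; quorum is 9. Not satisfied.
Vote: the removal of a director from the Board of Directors requires two-thirds of the votes cast (8 present − 2 abstaining = 6). 2/3 of 6 = 4, so 4 affirmative votes are needed; 4 voted in favor. Satisfied. (Moot — without a quorum no business can be validly transacted.)

Invalid — quorum requirement not satisfied.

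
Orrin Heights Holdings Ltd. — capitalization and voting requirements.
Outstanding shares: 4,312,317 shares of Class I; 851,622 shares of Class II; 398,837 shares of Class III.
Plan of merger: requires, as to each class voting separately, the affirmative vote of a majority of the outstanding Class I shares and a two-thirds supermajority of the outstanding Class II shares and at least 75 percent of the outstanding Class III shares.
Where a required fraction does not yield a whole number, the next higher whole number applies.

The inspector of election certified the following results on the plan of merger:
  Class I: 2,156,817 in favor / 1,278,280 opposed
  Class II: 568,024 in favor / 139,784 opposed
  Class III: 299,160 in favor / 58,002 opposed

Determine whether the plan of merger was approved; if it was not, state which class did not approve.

Approved — every class gave the required vote.

Class I: a majority of 4312317 is 2156159; 2,156,159 required, 2,156,817 in favor — approved.
Class II: 2/3 of 851622 = 567748; 567,748 required, 568,024 in favor — approved.
Class III: 3/4 of 398837 = 299127.75, rounded up to 299128; 299,128 required, 299,160 in favor — approved.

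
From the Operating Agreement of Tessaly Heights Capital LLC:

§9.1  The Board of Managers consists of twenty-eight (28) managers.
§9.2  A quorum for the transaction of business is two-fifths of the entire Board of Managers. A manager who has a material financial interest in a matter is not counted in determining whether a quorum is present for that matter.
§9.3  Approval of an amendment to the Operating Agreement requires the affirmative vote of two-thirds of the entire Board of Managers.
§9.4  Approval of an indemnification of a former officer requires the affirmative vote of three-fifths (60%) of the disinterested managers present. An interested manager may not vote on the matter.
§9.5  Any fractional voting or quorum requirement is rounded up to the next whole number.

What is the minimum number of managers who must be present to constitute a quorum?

12

2/5 of 28 = 11.20, rounded up to 12.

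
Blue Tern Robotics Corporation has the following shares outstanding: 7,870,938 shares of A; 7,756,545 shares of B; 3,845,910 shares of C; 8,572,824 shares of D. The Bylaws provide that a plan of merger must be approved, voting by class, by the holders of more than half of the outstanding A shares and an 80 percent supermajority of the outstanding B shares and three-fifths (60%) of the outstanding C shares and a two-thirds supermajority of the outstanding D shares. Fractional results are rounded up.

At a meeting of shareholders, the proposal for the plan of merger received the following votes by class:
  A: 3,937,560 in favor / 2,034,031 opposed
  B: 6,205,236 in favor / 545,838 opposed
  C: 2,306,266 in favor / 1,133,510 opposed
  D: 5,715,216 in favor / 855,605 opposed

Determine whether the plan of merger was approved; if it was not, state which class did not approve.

A: a majority of 7870938 is 3935470; 3,935,470 required, 3,937,560 in favor — approved.
B: 4/5 of 7756545 = 6205236; 6,205,236 required, 6,205,236 in favor — approved.
C: 3/5 of 3845910 = 2307546; 2,307,546 required, 2,306,266 in favor — not approved.
D: 2/3 of 8572824 = 5715216; 5,715,216 required, 5,715,216 in favor — approved.

Not approved — the C shares did not give the required vote.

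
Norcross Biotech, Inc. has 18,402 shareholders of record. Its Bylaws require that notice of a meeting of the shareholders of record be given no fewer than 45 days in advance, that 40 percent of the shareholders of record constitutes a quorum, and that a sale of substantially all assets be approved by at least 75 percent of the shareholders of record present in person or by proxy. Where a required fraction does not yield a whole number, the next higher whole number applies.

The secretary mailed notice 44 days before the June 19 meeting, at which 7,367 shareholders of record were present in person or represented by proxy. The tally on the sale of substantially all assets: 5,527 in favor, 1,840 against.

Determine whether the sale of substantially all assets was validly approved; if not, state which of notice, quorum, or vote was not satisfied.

Invalid — notice requirement not satisfied.

Notice: 44 days given; 45 required. Not satisfied.
Quorum: 40% of 18,402 = 7,360.80, rounded up to 7,361; 7,367 present. Satisfied.
Vote: requires three-fourths of those present (7,367); 3/4 of 7367 = 5525.25, rounded up to 5526, so 5,526 needed; 5,527 in favor. Satisfied.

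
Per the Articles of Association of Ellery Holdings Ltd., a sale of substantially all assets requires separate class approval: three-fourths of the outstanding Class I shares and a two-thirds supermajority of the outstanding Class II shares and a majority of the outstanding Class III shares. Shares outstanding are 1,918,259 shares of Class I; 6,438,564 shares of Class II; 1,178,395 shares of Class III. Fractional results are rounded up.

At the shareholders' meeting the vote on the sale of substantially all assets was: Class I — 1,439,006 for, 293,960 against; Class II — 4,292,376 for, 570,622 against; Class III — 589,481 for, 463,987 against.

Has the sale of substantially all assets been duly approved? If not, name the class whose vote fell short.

Class I: 3/4 of 1918259 = 1438694.25, rounded up to 1438695; 1,438,695 required, 1,439,006 in favor — approved.
Class II: 2/3 of 6438564 = 4292376; 4,292,376 required, 4,292,376 in favor — approved.
Class III: a majority of 1178395 is 589198; 589,198 required, 589,481 in favor — approved.

Approved — every class gave the required vote.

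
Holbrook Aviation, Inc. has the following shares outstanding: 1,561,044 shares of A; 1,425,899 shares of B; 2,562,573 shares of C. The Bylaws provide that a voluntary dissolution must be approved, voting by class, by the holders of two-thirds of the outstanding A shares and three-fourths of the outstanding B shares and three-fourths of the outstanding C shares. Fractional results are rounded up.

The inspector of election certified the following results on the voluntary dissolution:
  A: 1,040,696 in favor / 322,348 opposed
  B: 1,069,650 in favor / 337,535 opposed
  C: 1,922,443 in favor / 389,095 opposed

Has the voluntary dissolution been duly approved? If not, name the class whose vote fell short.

Approved — every class gave the required vote.

A: 2/3 of 1561044 = 1040696; 1,040,696 required, 1,040,696 in favor — approved.
B: 3/4 of 1425899 = 1069424.25, rounded up to 1069425; 1,069,425 required, 1,069,650 in favor — approved.
C: 3/4 of 2562573 = 1921929.75, rounded up to 1921930; 1,921,930 required, 1,922,443 in favor — approved.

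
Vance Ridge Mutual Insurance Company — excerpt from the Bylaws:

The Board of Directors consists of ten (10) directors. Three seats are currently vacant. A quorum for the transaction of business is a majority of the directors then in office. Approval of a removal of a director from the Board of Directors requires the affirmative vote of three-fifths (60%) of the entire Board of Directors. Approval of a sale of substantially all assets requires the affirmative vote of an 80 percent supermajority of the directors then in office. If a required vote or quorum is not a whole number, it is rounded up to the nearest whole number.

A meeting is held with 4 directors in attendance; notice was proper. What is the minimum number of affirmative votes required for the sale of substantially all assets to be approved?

The sale of substantially all assets requires four-fifths of the directors then in office (7).
4/5 of 7 = 5.60, rounded up to 6.
(Only 4 can vote, so the sale of substantially all assets cannot pass at this meeting, but the required vote is still 6.)

6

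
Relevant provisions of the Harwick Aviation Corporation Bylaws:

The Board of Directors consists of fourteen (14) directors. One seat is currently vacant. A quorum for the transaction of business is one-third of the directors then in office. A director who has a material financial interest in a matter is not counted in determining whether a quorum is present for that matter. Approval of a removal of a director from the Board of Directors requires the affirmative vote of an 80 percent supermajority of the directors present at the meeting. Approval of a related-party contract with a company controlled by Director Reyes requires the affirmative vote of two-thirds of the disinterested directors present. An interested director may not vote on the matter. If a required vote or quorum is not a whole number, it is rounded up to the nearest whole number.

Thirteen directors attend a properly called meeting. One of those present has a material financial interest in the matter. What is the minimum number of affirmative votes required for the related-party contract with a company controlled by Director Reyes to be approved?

The related-party contract with a company controlled by Director Reyes requires two-thirds of the disinterested directors present (13 − 1 = 12).
2/3 of 12 = 8.

8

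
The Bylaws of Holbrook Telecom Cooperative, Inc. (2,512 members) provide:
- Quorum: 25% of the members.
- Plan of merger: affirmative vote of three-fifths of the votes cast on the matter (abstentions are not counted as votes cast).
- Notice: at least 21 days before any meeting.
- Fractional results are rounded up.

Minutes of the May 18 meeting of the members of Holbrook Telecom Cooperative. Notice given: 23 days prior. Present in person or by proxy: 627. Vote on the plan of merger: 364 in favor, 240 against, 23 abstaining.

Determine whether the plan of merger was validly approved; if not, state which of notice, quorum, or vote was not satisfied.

Invalid — quorum requirement not satisfied.

Notice: 23 days given; 21 required. Satisfied.
Quorum: 25% of 2,512 = 628; 627 present. Not satisfied.
Vote: requires three-fifths of the votes cast (627 − 23 abstaining = 604); 3/5 of 604 = 362.40, rounded up to 363, so 363 needed; 364 in favor. Satisfied.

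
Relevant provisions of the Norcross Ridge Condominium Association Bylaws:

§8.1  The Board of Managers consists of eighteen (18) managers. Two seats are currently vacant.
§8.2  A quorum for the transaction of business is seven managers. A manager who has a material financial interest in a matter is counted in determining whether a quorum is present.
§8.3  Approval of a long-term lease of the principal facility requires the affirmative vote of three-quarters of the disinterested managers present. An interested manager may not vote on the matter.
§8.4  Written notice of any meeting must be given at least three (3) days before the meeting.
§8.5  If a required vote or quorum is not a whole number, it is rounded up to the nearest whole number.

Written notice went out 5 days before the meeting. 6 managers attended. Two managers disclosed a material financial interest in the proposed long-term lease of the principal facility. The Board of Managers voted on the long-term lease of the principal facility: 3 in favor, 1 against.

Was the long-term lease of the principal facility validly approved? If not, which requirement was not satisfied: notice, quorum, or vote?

Notice: 5 days given; 3 required (5 ≥ 3). Satisfied.
Quorum: 6 present (interested managers count toward quorum); quorum is 7. Not satisfied.
Vote: the long-term lease of the principal facility requires three-fourths of the disinterested managers present (6 − 2 = 4). 3/4 of 4 = 3, so 3 affirmative votes are needed; 3 voted in favor. Satisfied. (Moot — without a quorum no business can be validly transacted.)

Invalid — quorum requirement not satisfied.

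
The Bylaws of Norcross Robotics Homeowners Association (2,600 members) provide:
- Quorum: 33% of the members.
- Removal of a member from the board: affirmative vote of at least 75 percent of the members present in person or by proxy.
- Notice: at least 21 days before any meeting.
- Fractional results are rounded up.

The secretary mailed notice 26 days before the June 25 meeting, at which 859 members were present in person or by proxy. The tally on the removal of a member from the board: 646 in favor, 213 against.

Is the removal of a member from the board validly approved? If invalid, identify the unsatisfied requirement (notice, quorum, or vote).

Valid — all requirements satisfied.

Notice: 26 days given; 21 required. Satisfied.
Quorum: 33% of 2,600 = 858; 859 present. Satisfied.
Vote: requires three-fourths of those present (859); 3/4 of 859 = 644.25, rounded up to 645, so 645 needed; 646 in favor. Satisfied.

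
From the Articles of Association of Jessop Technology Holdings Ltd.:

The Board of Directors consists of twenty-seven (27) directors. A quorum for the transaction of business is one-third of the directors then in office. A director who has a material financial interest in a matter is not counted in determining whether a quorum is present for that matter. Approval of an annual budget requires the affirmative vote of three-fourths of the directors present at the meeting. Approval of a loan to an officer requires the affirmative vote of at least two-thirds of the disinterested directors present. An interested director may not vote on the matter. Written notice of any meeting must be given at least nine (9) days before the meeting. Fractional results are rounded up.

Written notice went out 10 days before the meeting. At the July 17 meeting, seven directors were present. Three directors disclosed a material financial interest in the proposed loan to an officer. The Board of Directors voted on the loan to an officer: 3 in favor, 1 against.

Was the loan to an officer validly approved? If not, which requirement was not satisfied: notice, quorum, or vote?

Notice: 10 days given; 9 required (10 ≥ 9). Satisfied.
Quorum: 7 present, but the 3 interested directors do not count, leaving 4. Quorum is 9. Not satisfied.
Vote: the loan to an officer requires two-thirds of the disinterested directors present (7 − 3 = 4). 2/3 of 4 = 2.67, rounded up to 3, so 3 affirmative votes are needed; 3 voted in favor. Satisfied. (Moot — without a quorum no business can be validly transacted.)

Invalid — quorum requirement not satisfied.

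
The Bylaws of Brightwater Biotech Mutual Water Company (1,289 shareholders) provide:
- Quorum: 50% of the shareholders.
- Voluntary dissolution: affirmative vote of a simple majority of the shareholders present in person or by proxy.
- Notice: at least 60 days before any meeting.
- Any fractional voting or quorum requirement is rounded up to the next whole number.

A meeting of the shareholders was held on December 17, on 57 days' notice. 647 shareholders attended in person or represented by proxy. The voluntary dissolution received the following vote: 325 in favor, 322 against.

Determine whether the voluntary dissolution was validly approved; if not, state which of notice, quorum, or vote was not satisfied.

Notice: 57 days given; 60 required. Not satisfied.
Quorum: 50% of 1,289 = 644.50, rounded up to 645; 647 present. Satisfied.
Vote: requires a majority of those present (647); a majority of 647 is 324, so 324 needed; 325 in favor. Satisfied.

Invalid — notice requirement not satisfied.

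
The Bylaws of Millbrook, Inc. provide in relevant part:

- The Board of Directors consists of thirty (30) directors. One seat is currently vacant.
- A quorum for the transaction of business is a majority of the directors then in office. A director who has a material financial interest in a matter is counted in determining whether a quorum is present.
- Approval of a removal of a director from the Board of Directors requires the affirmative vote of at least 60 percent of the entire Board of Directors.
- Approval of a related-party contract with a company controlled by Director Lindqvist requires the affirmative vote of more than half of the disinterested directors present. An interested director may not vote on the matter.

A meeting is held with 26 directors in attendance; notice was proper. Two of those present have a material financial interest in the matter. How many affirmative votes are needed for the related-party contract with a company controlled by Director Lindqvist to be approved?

The related-party contract with a company controlled by Director Lindqvist requires a majority of the disinterested directors present (26 − 2 = 24).
A majority of 24 is 13.

13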